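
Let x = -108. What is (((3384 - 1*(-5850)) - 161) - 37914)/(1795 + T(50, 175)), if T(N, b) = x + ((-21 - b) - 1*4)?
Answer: -28841/1487 ≈ -19.395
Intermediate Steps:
T(N, b) = -133 - b (T(N, b) = -108 + ((-21 - b) - 1*4) = -108 + ((-21 - b) - 4) = -108 + (-25 - b) = -133 - b)
(((3384 - 1*(-5850)) - 161) - 37914)/(1795 + T(50, 175)) = (((3384 - 1*(-5850)) - 161) - 37914)/(1795 + (-133 - 1*175)) = (((3384 + 5850) - 161) - 37914)/(1795 + (-133 - 175)) = ((9234 - 161) - 37914)/(1795 - 308) = (9073 - 37914)/1487 = -28841*1/1487 = -28841/1487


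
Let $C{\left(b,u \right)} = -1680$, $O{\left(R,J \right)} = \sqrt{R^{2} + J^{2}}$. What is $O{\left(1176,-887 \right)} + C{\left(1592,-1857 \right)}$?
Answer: $-1680 + \sqrt{2169745} \approx -206.99$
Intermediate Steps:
$O{\left(R,J \right)} = \sqrt{J^{2} + R^{2}}$
$O{\left(1176,-887 \right)} + C{\left(1592,-1857 \right)} = \sqrt{\left(-887\right)^{2} + 1176^{2}} - 1680 = \sqrt{786769 + 1382976} - 1680 = \sqrt{2169745} - 1680 = -1680 + \sqrt{2169745}$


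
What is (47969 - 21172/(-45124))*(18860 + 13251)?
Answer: 17376661561602/11281 ≈ 1.5403e+9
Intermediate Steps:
(47969 - 21172/(-45124))*(18860 + 13251) = (47969 - 21172*(-1/45124))*32111 = (47969 + 5293/11281)*32111 = (541143582/11281)*32111 = 17376661561602/11281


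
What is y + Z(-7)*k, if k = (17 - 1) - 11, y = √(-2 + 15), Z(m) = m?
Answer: -35 + √13 ≈ -31.394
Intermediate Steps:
y = √13 ≈ 3.6056
k = 5 (k = 16 - 11 = 5)
y + Z(-7)*k = √13 - 7*5 = √13 - 35 = -35 + √13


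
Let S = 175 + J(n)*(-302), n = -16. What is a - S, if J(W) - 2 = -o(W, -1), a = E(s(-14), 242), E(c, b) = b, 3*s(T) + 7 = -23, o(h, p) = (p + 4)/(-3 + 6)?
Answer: 369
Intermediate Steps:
o(h, p) = 4/3 + p/3 (o(h, p) = (4 + p)/3 = (4 + p)*(⅓) = 4/3 + p/3)
s(T) = -10 (s(T) = -7/3 + (⅓)*(-23) = -7/3 - 23/3 = -10)
a = 242
J(W) = 1 (J(W) = 2 - (4/3 + (⅓)*(-1)) = 2 - (4/3 - ⅓) = 2 - 1*1 = 2 - 1 = 1)
S = -127 (S = 175 + 1*(-302) = 175 - 302 = -127)
a - S = 242 - 1*(-127) = 242 + 127 = 369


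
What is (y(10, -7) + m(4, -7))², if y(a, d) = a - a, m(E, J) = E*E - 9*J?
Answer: 6241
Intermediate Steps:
m(E, J) = E² - 9*J
y(a, d) = 0
(y(10, -7) + m(4, -7))² = (0 + (4² - 9*(-7)))² = (0 + (16 + 63))² = (0 + 79)² = 79² = 6241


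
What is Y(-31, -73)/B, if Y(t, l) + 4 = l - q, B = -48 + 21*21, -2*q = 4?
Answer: -25/131 ≈ -0.19084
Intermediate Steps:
q = -2 (q = -1/2*4 = -2)
B = 393 (B = -48 + 441 = 393)
Y(t, l) = -2 + l (Y(t, l) = -4 + (l - 1*(-2)) = -4 + (l + 2) = -4 + (2 + l) = -2 + l)
Y(-31, -73)/B = (-2 - 73)/393 = -75*1/393 = -25/131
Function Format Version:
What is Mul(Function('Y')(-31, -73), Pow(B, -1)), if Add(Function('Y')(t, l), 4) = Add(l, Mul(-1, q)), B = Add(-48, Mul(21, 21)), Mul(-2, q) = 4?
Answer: Rational(-25, 131) ≈ -0.19084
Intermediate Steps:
q = -2 (q = Mul(Rational(-1, 2), 4) = -2)
B = 393 (B = Add(-48, 441) = 393)
Function('Y')(t, l) = Add(-2, l) (Function('Y')(t, l) = Add(-4, Add(l, Mul(-1, -2))) = Add(-4, Add(l, 2)) = Add(-4, Add(2, l)) = Add(-2, l))
Mul(Function('Y')(-31, -73), Pow(B, -1)) = Mul(Add(-2, -73), Pow(393, -1)) = Mul(-75, Rational(1, 393)) = Rational(-25, 131)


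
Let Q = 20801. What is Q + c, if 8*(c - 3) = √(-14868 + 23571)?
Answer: 20804 + 3*√967/8 ≈ 20816.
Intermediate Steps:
c = 3 + 3*√967/8 (c = 3 + √(-14868 + 23571)/8 = 3 + √8703/8 = 3 + (3*√967)/8 = 3 + 3*√967/8 ≈ 14.661)
Q + c = 20801 + (3 + 3*√967/8) = 20804 + 3*√967/8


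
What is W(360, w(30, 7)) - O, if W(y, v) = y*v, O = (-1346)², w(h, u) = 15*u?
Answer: -1773916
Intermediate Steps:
O = 1811716
W(y, v) = v*y
W(360, w(30, 7)) - O = (15*7)*360 - 1*1811716 = 105*360 - 1811716 = 37800 - 1811716 = -1773916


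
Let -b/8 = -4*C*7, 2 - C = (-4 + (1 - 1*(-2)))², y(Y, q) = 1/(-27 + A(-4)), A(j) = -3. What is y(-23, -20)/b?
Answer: -1/6720 ≈ -0.00014881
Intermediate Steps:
y(Y, q) = -1/30 (y(Y, q) = 1/(-27 - 3) = 1/(-30) = -1/30)
C = 1 (C = 2 - (-4 + (1 - 1*(-2)))² = 2 - (-4 + (1 + 2))² = 2 - (-4 + 3)² = 2 - 1*(-1)² = 2 - 1*1 = 2 - 1 = 1)
b = 224 (b = -8*(-4*1)*7 = -(-32)*7 = -8*(-28) = 224)
y(-23, -20)/b = -1/30/224 = -1/30*1/224 = -1/6720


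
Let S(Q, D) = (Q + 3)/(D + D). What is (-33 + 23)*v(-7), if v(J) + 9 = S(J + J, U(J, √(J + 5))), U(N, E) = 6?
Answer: 595/6 ≈ 99.167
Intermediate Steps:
S(Q, D) = (3 + Q)/(2*D) (S(Q, D) = (3 + Q)/((2*D)) = (3 + Q)*(1/(2*D)) = (3 + Q)/(2*D))
v(J) = -35/4 + J/6 (v(J) = -9 + (½)*(3 + (J + J))/6 = -9 + (½)*(⅙)*(3 + 2*J) = -9 + (¼ + J/6) = -35/4 + J/6)
(-33 + 23)*v(-7) = (-33 + 23)*(-35/4 + (⅙)*(-7)) = -10*(-35/4 - 7/6) = -10*(-119/12) = 595/6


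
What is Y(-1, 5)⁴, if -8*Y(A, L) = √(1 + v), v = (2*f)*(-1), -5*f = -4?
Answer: 9/102400 ≈ 8.7891e-5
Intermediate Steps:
f = ⅘ (f = -⅕*(-4) = ⅘ ≈ 0.80000)
v = -8/5 (v = (2*(⅘))*(-1) = (8/5)*(-1) = -8/5 ≈ -1.6000)
Y(A, L) = -I*√15/40 (Y(A, L) = -√(1 - 8/5)/8 = -I*√15/40)
Y(-1, 5)⁴ = (-I*√15/40)⁴ = 9/102400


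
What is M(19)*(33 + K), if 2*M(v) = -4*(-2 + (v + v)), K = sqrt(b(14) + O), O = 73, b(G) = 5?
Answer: -2376 - 72*sqrt(78) ≈ -3011.9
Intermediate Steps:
K = sqrt(78) (K = sqrt(5 + 73) = sqrt(78) ≈ 8.8318)
M(v) = 4 - 4*v (M(v) = (-4*(-2 + (v + v)))/2 = (-4*(-2 + 2*v))/2 = (8 - 8*v)/2 = 4 - 4*v)
M(19)*(33 + K) = (4 - 4*19)*(33 + sqrt(78)) = (4 - 76)*(33 + sqrt(78)) = -72*(33 + sqrt(78)) = -2376 - 72*sqrt(78)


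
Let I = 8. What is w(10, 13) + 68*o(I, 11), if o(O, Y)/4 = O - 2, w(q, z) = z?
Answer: 1645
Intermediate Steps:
o(O, Y) = -8 + 4*O (o(O, Y) = 4*(O - 2) = 4*(-2 + O) = -8 + 4*O)
w(10, 13) + 68*o(I, 11) = 13 + 68*(-8 + 4*8) = 13 + 68*(-8 + 32) = 13 + 68*24 = 13 + 1632 = 1645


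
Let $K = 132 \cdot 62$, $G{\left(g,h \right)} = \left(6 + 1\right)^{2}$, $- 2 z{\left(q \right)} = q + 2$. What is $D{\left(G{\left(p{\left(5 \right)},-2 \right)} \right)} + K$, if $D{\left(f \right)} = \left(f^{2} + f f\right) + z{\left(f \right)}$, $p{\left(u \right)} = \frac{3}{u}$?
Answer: $\frac{25921}{2} \approx 12961.0$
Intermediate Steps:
$z{\left(q \right)} = -1 - \frac{q}{2}$ ($z{\left(q \right)} = - \frac{q + 2}{2} = - \frac{2 + q}{2} = -1 - \frac{q}{2}$)
$G{\left(g,h \right)} = 49$ ($G{\left(g,h \right)} = 7^{2} = 49$)
$D{\left(f \right)} = -1 + 2 f^{2} - \frac{f}{2}$ ($D{\left(f \right)} = \left(f^{2} + f f\right) - \left(1 + \frac{f}{2}\right) = \left(f^{2} + f^{2}\right) - \left(1 + \frac{f}{2}\right) = 2 f^{2} - \left(1 + \frac{f}{2}\right) = -1 + 2 f^{2} - \frac{f}{2}$)
$K = 8184$
$D{\left(G{\left(p{\left(5 \right)},-2 \right)} \right)} + K = \left(-1 + 2 \cdot 49^{2} - \frac{49}{2}\right) + 8184 = \left(-1 + 2 \cdot 2401 - \frac{49}{2}\right) + 8184 = \left(-1 + 4802 - \frac{49}{2}\right) + 8184 = \frac{9553}{2} + 8184 = \frac{25921}{2}$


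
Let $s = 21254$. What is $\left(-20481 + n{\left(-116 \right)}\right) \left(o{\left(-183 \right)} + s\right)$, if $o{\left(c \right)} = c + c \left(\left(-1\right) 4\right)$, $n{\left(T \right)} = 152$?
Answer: $-443233187$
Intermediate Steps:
$o{\left(c \right)} = - 3 c$ ($o{\left(c \right)} = c + c \left(-4\right) = c - 4 c = - 3 c$)
$\left(-20481 + n{\left(-116 \right)}\right) \left(o{\left(-183 \right)} + s\right) = \left(-20481 + 152\right) \left(\left(-3\right) \left(-183\right) + 21254\right) = - 20329 \left(549 + 21254\right) = \left(-20329\right) 21803 = -443233187$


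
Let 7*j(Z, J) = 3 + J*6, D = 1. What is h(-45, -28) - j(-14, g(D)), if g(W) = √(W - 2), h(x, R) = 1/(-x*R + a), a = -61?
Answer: -3970/9247 - 6*I/7 ≈ -0.42933 - 0.85714*I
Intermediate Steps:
h(x, R) = 1/(-61 - R*x) (h(x, R) = 1/(-x*R - 61) = 1/(-R*x - 61) = 1/(-61 - R*x))
g(W) = √(-2 + W)
j(Z, J) = 3/7 + 6*J/7 (j(Z, J) = (3 + J*6)/7 = (3 + 6*J)/7 = 3/7 + 6*J/7)
h(-45, -28) - j(-14, g(D)) = -1/(61 - 28*(-45)) - (3/7 + 6*√(-2 + 1)/7) = -1/(61 + 1260) - (3/7 + 6*√(-1)/7) = -1/1321 - (3/7 + 6*I/7) = -1*1/1321 + (-3/7 - 6*I/7) = -1/1321 + (-3/7 - 6*I/7) = -3970/9247 - 6*I/7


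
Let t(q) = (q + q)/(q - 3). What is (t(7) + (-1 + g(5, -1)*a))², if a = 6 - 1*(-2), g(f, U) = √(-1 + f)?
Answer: 1369/4 ≈ 342.25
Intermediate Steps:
a = 8 (a = 6 + 2 = 8)
t(q) = 2*q/(-3 + q) (t(q) = (2*q)/(-3 + q) = 2*q/(-3 + q))
(t(7) + (-1 + g(5, -1)*a))² = (2*7/(-3 + 7) + (-1 + √(-1 + 5)*8))² = (2*7/4 + (-1 + √4*8))² = (2*7*(¼) + (-1 + 2*8))² = (7/2 + (-1 + 16))² = (7/2 + 15)² = (37/2)² = 1369/4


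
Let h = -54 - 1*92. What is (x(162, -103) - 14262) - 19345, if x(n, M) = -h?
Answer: -33461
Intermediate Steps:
h = -146 (h = -54 - 92 = -146)
x(n, M) = 146 (x(n, M) = -1*(-146) = 146)
(x(162, -103) - 14262) - 19345 = (146 - 14262) - 19345 = -14116 - 19345 = -33461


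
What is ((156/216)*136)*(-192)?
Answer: -56576/3 ≈ -18859.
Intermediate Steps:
((156/216)*136)*(-192) = ((156*(1/216))*136)*(-192) = ((13/18)*136)*(-192) = (884/9)*(-192) = -56576/3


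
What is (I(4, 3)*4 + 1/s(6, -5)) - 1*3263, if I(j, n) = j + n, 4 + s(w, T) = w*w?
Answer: -103519/32 ≈ -3235.0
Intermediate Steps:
s(w, T) = -4 + w**2 (s(w, T) = -4 + w*w = -4 + w**2)
(I(4, 3)*4 + 1/s(6, -5)) - 1*3263 = ((4 + 3)*4 + 1/(-4 + 6**2)) - 1*3263 = (7*4 + 1/(-4 + 36)) - 3263 = (28 + 1/32) - 3263 = 897/32 - 3263 = -103519/32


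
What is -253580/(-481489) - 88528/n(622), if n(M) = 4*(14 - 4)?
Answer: -5326889374/2407445 ≈ -2212.7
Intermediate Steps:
n(M) = 40 (n(M) = 4*10 = 40)
-253580/(-481489) - 88528/n(622) = -253580/(-481489) - 88528/40 = -253580*(-1/481489) - 88528*1/40 = 253580/481489 - 11066/5 = -5326889374/2407445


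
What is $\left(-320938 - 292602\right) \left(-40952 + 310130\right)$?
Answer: $-165151470120$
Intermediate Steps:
$\left(-320938 - 292602\right) \left(-40952 + 310130\right) = \left(-613540\right) 269178 = -165151470120$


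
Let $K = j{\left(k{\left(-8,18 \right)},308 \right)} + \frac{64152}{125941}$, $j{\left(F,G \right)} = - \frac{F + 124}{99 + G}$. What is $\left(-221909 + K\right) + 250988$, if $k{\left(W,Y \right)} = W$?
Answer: $\frac{1490542504681}{51257987} \approx 29079.0$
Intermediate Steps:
$j{\left(F,G \right)} = - \frac{124 + F}{99 + G}$
$K = \frac{11500708}{51257987}$ ($K = \frac{-124 - -8}{99 + 308} + \frac{64152}{125941} = \frac{-124 + 8}{407} + 64152 \cdot \frac{1}{125941} = \frac{1}{407} \left(-116\right) + \frac{64152}{125941} = - \frac{116}{407} + \frac{64152}{125941} = \frac{11500708}{51257987} \approx 0.22437$)
$\left(-221909 + K\right) + 250988 = \left(-221909 + \frac{11500708}{51257987}\right) + 250988 = - \frac{11374597136475}{51257987} + 250988 = \frac{1490542504681}{51257987}$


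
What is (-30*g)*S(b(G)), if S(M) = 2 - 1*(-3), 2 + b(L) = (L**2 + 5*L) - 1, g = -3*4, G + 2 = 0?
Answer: 1800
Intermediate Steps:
G = -2 (G = -2 + 0 = -2)
g = -12
b(L) = -3 + L**2 + 5*L (b(L) = -2 + ((L**2 + 5*L) - 1) = -2 + (-1 + L**2 + 5*L) = -3 + L**2 + 5*L)
S(M) = 5 (S(M) = 2 + 3 = 5)
(-30*g)*S(b(G)) = -30*(-12)*5 = 360*5 = 1800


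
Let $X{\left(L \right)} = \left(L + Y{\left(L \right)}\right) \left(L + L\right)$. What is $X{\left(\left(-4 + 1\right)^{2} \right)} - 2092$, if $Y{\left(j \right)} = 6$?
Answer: $-1822$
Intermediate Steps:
$X{\left(L \right)} = 2 L \left(6 + L\right)$ ($X{\left(L \right)} = \left(L + 6\right) \left(L + L\right) = \left(6 + L\right) 2 L = 2 L \left(6 + L\right)$)
$X{\left(\left(-4 + 1\right)^{2} \right)} - 2092 = 2 \left(-4 + 1\right)^{2} \left(6 + \left(-4 + 1\right)^{2}\right) - 2092 = 2 \left(-3\right)^{2} \left(6 + \left(-3\right)^{2}\right) - 2092 = 2 \cdot 9 \left(6 + 9\right) - 2092 = 2 \cdot 9 \cdot 15 - 2092 = 270 - 2092 = -1822$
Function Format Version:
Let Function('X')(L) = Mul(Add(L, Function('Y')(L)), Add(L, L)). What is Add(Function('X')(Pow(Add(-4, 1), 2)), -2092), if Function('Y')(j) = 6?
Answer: -1822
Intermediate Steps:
Function('X')(L) = Mul(2, L, Add(6, L)) (Function('X')(L) = Mul(Add(L, 6), Add(L, L)) = Mul(Add(6, L), Mul(2, L)) = Mul(2, L, Add(6, L)))
Add(Function('X')(Pow(Add(-4, 1), 2)), -2092) = Add(Mul(2, Pow(Add(-4, 1), 2), Add(6, Pow(Add(-4, 1), 2))), -2092) = Add(Mul(2, Pow(-3, 2), Add(6, Pow(-3, 2))), -2092) = Add(Mul(2, 9, Add(6, 9)), -2092) = Add(Mul(2, 9, 15), -2092) = Add(270, -2092) = -1822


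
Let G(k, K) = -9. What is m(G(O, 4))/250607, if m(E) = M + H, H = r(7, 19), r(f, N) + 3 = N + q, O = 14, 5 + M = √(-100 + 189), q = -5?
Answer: 6/250607 + √89/250607 ≈ 6.1586e-5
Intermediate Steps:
M = -5 + √89 (M = -5 + √(-100 + 189) = -5 + √89 ≈ 4.4340)
r(f, N) = -8 + N (r(f, N) = -3 + (N - 5) = -3 + (-5 + N) = -8 + N)
H = 11 (H = -8 + 19 = 11)
m(E) = 6 + √89 (m(E) = (-5 + √89) + 11 = 6 + √89)
m(G(O, 4))/250607 = (6 + √89)/250607 = (6 + √89)*(1/250607) = 6/250607 + √89/250607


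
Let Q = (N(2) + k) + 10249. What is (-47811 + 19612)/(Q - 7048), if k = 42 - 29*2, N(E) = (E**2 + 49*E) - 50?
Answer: -28199/3237 ≈ -8.7115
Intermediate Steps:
N(E) = -50 + E**2 + 49*E
k = -16 (k = 42 - 58 = -16)
Q = 10285 (Q = ((-50 + 2**2 + 49*2) - 16) + 10249 = ((-50 + 4 + 98) - 16) + 10249 = (52 - 16) + 10249 = 36 + 10249 = 10285)
(-47811 + 19612)/(Q - 7048) = (-47811 + 19612)/(10285 - 7048) = -28199/3237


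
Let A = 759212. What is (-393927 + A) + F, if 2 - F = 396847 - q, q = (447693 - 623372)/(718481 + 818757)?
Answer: -48515406959/1537238 ≈ -31560.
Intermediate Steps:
q = -175679/1537238 ≈ -0.11428
F = -610045389789/1537238 (F = 2 - (396847 - 1*(-175679/1537238)) = 2 - (396847 + 175679/1537238) = 2 - 1*610048464265/1537238 = 2 - 610048464265/1537238 = -610045389789/1537238 ≈ -3.9685e+5)
(-393927 + A) + F = (-393927 + 759212) - 610045389789/1537238 = 365285 - 610045389789/1537238 = -48515406959/1537238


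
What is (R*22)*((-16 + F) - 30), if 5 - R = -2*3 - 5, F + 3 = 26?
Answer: -8096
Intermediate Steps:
F = 23 (F = -3 + 26 = 23)
R = 16 (R = 5 - (-2*3 - 5) = 5 - (-6 - 5) = 5 - 1*(-11) = 5 + 11 = 16)
(R*22)*((-16 + F) - 30) = (16*22)*((-16 + 23) - 30) = 352*(7 - 30) = 352*(-23) = -8096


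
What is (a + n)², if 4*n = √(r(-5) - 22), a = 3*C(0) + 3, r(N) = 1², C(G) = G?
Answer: (12 + I*√21)²/16 ≈ 7.6875 + 6.8739*I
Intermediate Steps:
r(N) = 1
a = 3 (a = 3*0 + 3 = 0 + 3 = 3)
n = I*√21/4 (n = √(1 - 22)/4 = √(-21)/4 = (I*√21)/4 = I*√21/4 ≈ 1.1456*I)
(a + n)² = (3 + I*√21/4)²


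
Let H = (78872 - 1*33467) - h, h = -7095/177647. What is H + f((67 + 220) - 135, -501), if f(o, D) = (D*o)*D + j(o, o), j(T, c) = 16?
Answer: 6785684257826/177647 ≈ 3.8198e+7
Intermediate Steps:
h = -7095/177647 (h = -7095*1/177647 = -7095/177647 ≈ -0.039939)
f(o, D) = 16 + o*D**2 (f(o, D) = (D*o)*D + 16 = o*D**2 + 16 = 16 + o*D**2)
H = 8066069130/177647 (H = (78872 - 1*33467) - 1*(-7095/177647) = (78872 - 33467) + 7095/177647 = 45405 + 7095/177647 = 8066069130/177647 ≈ 45405.)
H + f((67 + 220) - 135, -501) = 8066069130/177647 + (16 + ((67 + 220) - 135)*(-501)**2) = 8066069130/177647 + (16 + (287 - 135)*251001) = 8066069130/177647 + (16 + 152*251001) = 8066069130/177647 + (16 + 38152152) = 8066069130/177647 + 38152168 = 6785684257826/177647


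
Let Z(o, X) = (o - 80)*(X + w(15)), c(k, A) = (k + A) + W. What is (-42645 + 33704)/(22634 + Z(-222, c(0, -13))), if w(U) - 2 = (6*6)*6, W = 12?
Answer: 8941/42900 ≈ 0.20842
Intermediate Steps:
w(U) = 218 (w(U) = 2 + (6*6)*6 = 2 + 36*6 = 2 + 216 = 218)
c(k, A) = 12 + A + k (c(k, A) = (k + A) + 12 = (A + k) + 12 = 12 + A + k)
Z(o, X) = (-80 + o)*(218 + X) (Z(o, X) = (o - 80)*(X + 218) = (-80 + o)*(218 + X))
(-42645 + 33704)/(22634 + Z(-222, c(0, -13))) = (-42645 + 33704)/(22634 + (-17440 - 80*(12 - 13 + 0) + 218*(-222) + (12 - 13 + 0)*(-222))) = -8941/(22634 + (-17440 - 80*(-1) - 48396 - 1*(-222))) = -8941/(22634 + (-17440 + 80 - 48396 + 222)) = -8941/(22634 - 65534) = -8941/(-42900) = -8941*(-1/42900) = 8941/42900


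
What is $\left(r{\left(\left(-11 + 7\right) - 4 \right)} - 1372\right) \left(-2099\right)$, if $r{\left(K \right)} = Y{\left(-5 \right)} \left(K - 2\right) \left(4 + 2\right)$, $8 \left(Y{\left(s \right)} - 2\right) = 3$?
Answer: $\frac{6357871}{2} \approx 3.1789 \cdot 10^{6}$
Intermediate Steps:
$Y{\left(s \right)} = \frac{19}{8}$ ($Y{\left(s \right)} = 2 + \frac{1}{8} \cdot 3 = 2 + \frac{3}{8} = \frac{19}{8}$)
$r{\left(K \right)} = - \frac{57}{2} + \frac{57 K}{4}$ ($r{\left(K \right)} = \frac{19 \left(K - 2\right) \left(4 + 2\right)}{8} = \frac{19 \left(-2 + K\right) 6}{8} = \frac{19 \left(-12 + 6 K\right)}{8} = - \frac{57}{2} + \frac{57 K}{4}$)
$\left(r{\left(\left(-11 + 7\right) - 4 \right)} - 1372\right) \left(-2099\right) = \left(\left(- \frac{57}{2} + \frac{57 \left(\left(-11 + 7\right) - 4\right)}{4}\right) - 1372\right) \left(-2099\right) = \left(\left(- \frac{57}{2} + \frac{57 \left(-4 - 4\right)}{4}\right) - 1372\right) \left(-2099\right) = \left(\left(- \frac{57}{2} + \frac{57}{4} \left(-8\right)\right) - 1372\right) \left(-2099\right) = \left(\left(- \frac{57}{2} - 114\right) - 1372\right) \left(-2099\right) = \left(- \frac{285}{2} - 1372\right) \left(-2099\right) = \left(- \frac{3029}{2}\right) \left(-2099\right) = \frac{6357871}{2}$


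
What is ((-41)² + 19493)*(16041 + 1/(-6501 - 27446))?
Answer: 11530170971724/33947 ≈ 3.3965e+8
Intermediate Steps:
((-41)² + 19493)*(16041 + 1/(-6501 - 27446)) = (1681 + 19493)*(16041 + 1/(-33947)) = 21174*(16041 - 1/33947) = 21174*(544543826/33947) = 11530170971724/33947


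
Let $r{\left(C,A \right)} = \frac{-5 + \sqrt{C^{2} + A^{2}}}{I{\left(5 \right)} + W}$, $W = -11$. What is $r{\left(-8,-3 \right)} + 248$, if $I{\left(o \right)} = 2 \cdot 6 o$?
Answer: $\frac{12147}{49} + \frac{\sqrt{73}}{49} \approx 248.07$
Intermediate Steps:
$I{\left(o \right)} = 12 o$
$r{\left(C,A \right)} = - \frac{5}{49} + \frac{\sqrt{A^{2} + C^{2}}}{49}$ ($r{\left(C,A \right)} = \frac{-5 + \sqrt{C^{2} + A^{2}}}{12 \cdot 5 - 11} = \frac{-5 + \sqrt{A^{2} + C^{2}}}{60 - 11} = \frac{-5 + \sqrt{A^{2} + C^{2}}}{49} = \left(-5 + \sqrt{A^{2} + C^{2}}\right) \frac{1}{49} = - \frac{5}{49} + \frac{\sqrt{A^{2} + C^{2}}}{49}$)
$r{\left(-8,-3 \right)} + 248 = \left(- \frac{5}{49} + \frac{\sqrt{\left(-3\right)^{2} + \left(-8\right)^{2}}}{49}\right) + 248 = \left(- \frac{5}{49} + \frac{\sqrt{9 + 64}}{49}\right) + 248 = \left(- \frac{5}{49} + \frac{\sqrt{73}}{49}\right) + 248 = \frac{12147}{49} + \frac{\sqrt{73}}{49}$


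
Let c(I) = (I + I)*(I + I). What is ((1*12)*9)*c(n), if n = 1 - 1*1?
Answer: 0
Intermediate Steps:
n = 0 (n = 1 - 1 = 0)
c(I) = 4*I² (c(I) = (2*I)*(2*I) = 4*I²)
((1*12)*9)*c(n) = ((1*12)*9)*(4*0²) = (12*9)*(4*0) = 108*0 = 0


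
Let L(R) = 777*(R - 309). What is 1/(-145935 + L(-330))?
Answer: -1/642438 ≈ -1.5566e-6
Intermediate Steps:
L(R) = -240093 + 777*R (L(R) = 777*(-309 + R) = -240093 + 777*R)
1/(-145935 + L(-330)) = 1/(-145935 + (-240093 + 777*(-330))) = 1/(-145935 + (-240093 - 256410)) = 1/(-145935 - 496503) = 1/(-642438) = -1/642438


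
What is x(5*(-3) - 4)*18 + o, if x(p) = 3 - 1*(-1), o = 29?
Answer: 101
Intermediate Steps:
x(p) = 4 (x(p) = 3 + 1 = 4)
x(5*(-3) - 4)*18 + o = 4*18 + 29 = 72 + 29 = 101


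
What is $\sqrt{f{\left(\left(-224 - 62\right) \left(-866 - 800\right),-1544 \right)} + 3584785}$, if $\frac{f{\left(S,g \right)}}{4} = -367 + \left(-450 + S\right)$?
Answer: $\sqrt{5487421} \approx 2342.5$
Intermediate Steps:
$f{\left(S,g \right)} = -3268 + 4 S$ ($f{\left(S,g \right)} = 4 \left(-367 + \left(-450 + S\right)\right) = 4 \left(-817 + S\right) = -3268 + 4 S$)
$\sqrt{f{\left(\left(-224 - 62\right) \left(-866 - 800\right),-1544 \right)} + 3584785} = \sqrt{\left(-3268 + 4 \left(-224 - 62\right) \left(-866 - 800\right)\right) + 3584785} = \sqrt{\left(-3268 + 4 \left(\left(-286\right) \left(-1666\right)\right)\right) + 3584785} = \sqrt{\left(-3268 + 4 \cdot 476476\right) + 3584785} = \sqrt{\left(-3268 + 1905904\right) + 3584785} = \sqrt{1902636 + 3584785} = \sqrt{5487421}$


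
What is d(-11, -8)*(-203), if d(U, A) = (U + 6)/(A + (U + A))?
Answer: -1015/27 ≈ -37.593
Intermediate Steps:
d(U, A) = (6 + U)/(U + 2*A) (d(U, A) = (6 + U)/(A + (A + U)) = (6 + U)/(U + 2*A))
d(-11, -8)*(-203) = ((6 - 11)/(-11 + 2*(-8)))*(-203) = (-5/(-11 - 16))*(-203) = (-5/(-27))*(-203) = -1/27*(-5)*(-203) = (5/27)*(-203) = -1015/27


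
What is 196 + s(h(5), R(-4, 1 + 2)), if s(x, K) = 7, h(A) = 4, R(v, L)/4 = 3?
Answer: 203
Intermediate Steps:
R(v, L) = 12 (R(v, L) = 4*3 = 12)
196 + s(h(5), R(-4, 1 + 2)) = 196 + 7 = 203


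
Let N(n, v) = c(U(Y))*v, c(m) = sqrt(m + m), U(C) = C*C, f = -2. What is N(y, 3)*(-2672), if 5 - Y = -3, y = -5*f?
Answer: -64128*sqrt(2) ≈ -90691.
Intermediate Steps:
y = 10 (y = -5*(-2) = 10)
Y = 8 (Y = 5 - 1*(-3) = 5 + 3 = 8)
U(C) = C**2
c(m) = sqrt(2)*sqrt(m) (c(m) = sqrt(2*m) = sqrt(2)*sqrt(m))
N(n, v) = 8*v*sqrt(2) (N(n, v) = (sqrt(2)*sqrt(8**2))*v = (sqrt(2)*sqrt(64))*v = (sqrt(2)*8)*v = (8*sqrt(2))*v = 8*v*sqrt(2))
N(y, 3)*(-2672) = (8*3*sqrt(2))*(-2672) = (24*sqrt(2))*(-2672) = -64128*sqrt(2)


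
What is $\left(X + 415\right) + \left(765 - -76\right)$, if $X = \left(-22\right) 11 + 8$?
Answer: $1022$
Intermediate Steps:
$X = -234$ ($X = -242 + 8 = -234$)
$\left(X + 415\right) + \left(765 - -76\right) = \left(-234 + 415\right) + \left(765 - -76\right) = 181 + \left(765 + 76\right) = 181 + 841 = 1022$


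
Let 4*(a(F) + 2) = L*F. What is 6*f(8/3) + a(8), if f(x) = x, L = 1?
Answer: 16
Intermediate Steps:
a(F) = -2 + F/4 (a(F) = -2 + (1*F)/4 = -2 + F/4)
6*f(8/3) + a(8) = 6*(8/3) + (-2 + (1/4)*8) = 6*(8*(1/3)) + (-2 + 2) = 6*(8/3) + 0 = 16 + 0 = 16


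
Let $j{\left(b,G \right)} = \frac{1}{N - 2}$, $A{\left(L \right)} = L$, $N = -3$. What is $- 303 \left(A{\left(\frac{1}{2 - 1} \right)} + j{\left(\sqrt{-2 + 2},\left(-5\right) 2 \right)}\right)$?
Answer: $- \frac{1212}{5} \approx -242.4$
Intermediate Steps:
$j{\left(b,G \right)} = - \frac{1}{5}$ ($j{\left(b,G \right)} = \frac{1}{-3 - 2} = \frac{1}{-5} = - \frac{1}{5}$)
$- 303 \left(A{\left(\frac{1}{2 - 1} \right)} + j{\left(\sqrt{-2 + 2},\left(-5\right) 2 \right)}\right) = - 303 \left(\frac{1}{2 - 1} - \frac{1}{5}\right) = - 303 \left(1^{-1} - \frac{1}{5}\right) = - 303 \left(1 - \frac{1}{5}\right) = \left(-303\right) \frac{4}{5} = - \frac{1212}{5}$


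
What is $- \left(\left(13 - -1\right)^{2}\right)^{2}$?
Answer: $-38416$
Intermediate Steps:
$- \left(\left(13 - -1\right)^{2}\right)^{2} = - \left(\left(13 + 1\right)^{2}\right)^{2} = - \left(14^{2}\right)^{2} = - 196^{2} = \left(-1\right) 38416 = -38416$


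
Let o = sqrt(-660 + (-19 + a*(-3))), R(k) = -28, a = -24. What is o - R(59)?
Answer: 28 + I*sqrt(607) ≈ 28.0 + 24.637*I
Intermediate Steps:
o = I*sqrt(607) (o = sqrt(-660 + (-19 - 24*(-3))) = sqrt(-660 + (-19 + 72)) = sqrt(-660 + 53) = sqrt(-607) = I*sqrt(607) ≈ 24.637*I)
o - R(59) = I*sqrt(607) - 1*(-28) = I*sqrt(607) + 28 = 28 + I*sqrt(607)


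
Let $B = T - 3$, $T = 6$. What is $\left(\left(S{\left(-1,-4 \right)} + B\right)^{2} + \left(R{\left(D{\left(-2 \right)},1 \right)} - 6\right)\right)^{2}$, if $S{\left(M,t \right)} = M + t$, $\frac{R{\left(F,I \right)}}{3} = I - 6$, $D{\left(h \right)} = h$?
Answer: $289$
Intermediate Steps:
$B = 3$ ($B = 6 - 3 = 3$)
$R{\left(F,I \right)} = -18 + 3 I$ ($R{\left(F,I \right)} = 3 \left(I - 6\right) = 3 \left(-6 + I\right) = -18 + 3 I$)
$\left(\left(S{\left(-1,-4 \right)} + B\right)^{2} + \left(R{\left(D{\left(-2 \right)},1 \right)} - 6\right)\right)^{2} = \left(\left(\left(-1 - 4\right) + 3\right)^{2} + \left(\left(-18 + 3 \cdot 1\right) - 6\right)\right)^{2} = \left(\left(-5 + 3\right)^{2} + \left(\left(-18 + 3\right) - 6\right)\right)^{2} = \left(\left(-2\right)^{2} - 21\right)^{2} = \left(4 - 21\right)^{2} = \left(-17\right)^{2} = 289$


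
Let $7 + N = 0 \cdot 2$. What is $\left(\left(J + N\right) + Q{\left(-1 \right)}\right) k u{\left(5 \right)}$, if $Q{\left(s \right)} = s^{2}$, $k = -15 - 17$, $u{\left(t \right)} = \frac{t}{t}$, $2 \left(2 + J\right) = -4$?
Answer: $320$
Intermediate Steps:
$J = -4$ ($J = -2 + \frac{1}{2} \left(-4\right) = -2 - 2 = -4$)
$u{\left(t \right)} = 1$
$k = -32$
$N = -7$ ($N = -7 + 0 \cdot 2 = -7 + 0 = -7$)
$\left(\left(J + N\right) + Q{\left(-1 \right)}\right) k u{\left(5 \right)} = \left(\left(-4 - 7\right) + \left(-1\right)^{2}\right) \left(-32\right) 1 = \left(-11 + 1\right) \left(-32\right) 1 = \left(-10\right) \left(-32\right) 1 = 320 \cdot 1 = 320$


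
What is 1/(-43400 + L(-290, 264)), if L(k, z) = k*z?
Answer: -1/119960 ≈ -8.3361e-6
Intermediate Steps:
1/(-43400 + L(-290, 264)) = 1/(-43400 - 290*264) = 1/(-43400 - 76560) = 1/(-119960) = -1/119960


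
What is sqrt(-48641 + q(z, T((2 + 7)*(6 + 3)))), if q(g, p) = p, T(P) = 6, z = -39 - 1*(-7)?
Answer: I*sqrt(48635) ≈ 220.53*I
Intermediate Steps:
z = -32 (z = -39 + 7 = -32)
sqrt(-48641 + q(z, T((2 + 7)*(6 + 3)))) = sqrt(-48641 + 6) = sqrt(-48635) = I*sqrt(48635)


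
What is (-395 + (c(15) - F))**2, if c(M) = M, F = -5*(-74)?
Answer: 562500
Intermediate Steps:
F = 370
(-395 + (c(15) - F))**2 = (-395 + (15 - 1*370))**2 = (-395 + (15 - 370))**2 = (-395 - 355)**2 = (-750)**2 = 562500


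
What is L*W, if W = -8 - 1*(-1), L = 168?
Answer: -1176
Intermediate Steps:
W = -7 (W = -8 + 1 = -7)
L*W = 168*(-7) = -1176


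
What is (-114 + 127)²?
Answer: 169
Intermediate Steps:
(-114 + 127)² = 13² = 169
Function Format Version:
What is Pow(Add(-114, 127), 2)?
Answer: 169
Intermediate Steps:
Pow(Add(-114, 127), 2) = Pow(13, 2) = 169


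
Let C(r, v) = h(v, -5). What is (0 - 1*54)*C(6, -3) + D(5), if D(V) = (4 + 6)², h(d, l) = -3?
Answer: 262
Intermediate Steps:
D(V) = 100 (D(V) = 10² = 100)
C(r, v) = -3
(0 - 1*54)*C(6, -3) + D(5) = (0 - 1*54)*(-3) + 100 = (0 - 54)*(-3) + 100 = -54*(-3) + 100 = 162 + 100 = 262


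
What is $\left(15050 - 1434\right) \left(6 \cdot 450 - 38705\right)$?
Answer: $-490244080$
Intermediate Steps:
$\left(15050 - 1434\right) \left(6 \cdot 450 - 38705\right) = 13616 \left(2700 - 38705\right) = 13616 \left(-36005\right) = -490244080$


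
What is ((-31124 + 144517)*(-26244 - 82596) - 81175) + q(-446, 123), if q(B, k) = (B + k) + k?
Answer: -12341775495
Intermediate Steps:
q(B, k) = B + 2*k
((-31124 + 144517)*(-26244 - 82596) - 81175) + q(-446, 123) = ((-31124 + 144517)*(-26244 - 82596) - 81175) + (-446 + 2*123) = (113393*(-108840) - 81175) + (-446 + 246) = (-12341694120 - 81175) - 200 = -12341775295 - 200 = -12341775495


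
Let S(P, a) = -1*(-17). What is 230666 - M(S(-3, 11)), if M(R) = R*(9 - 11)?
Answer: 230700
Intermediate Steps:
S(P, a) = 17
M(R) = -2*R (M(R) = R*(-2) = -2*R)
230666 - M(S(-3, 11)) = 230666 - (-2)*17 = 230666 - 1*(-34) = 230666 + 34 = 230700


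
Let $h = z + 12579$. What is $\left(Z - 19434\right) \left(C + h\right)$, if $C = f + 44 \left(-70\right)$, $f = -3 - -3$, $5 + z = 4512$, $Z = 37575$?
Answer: $254082846$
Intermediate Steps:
$z = 4507$ ($z = -5 + 4512 = 4507$)
$f = 0$ ($f = -3 + 3 = 0$)
$h = 17086$ ($h = 4507 + 12579 = 17086$)
$C = -3080$ ($C = 0 + 44 \left(-70\right) = 0 - 3080 = -3080$)
$\left(Z - 19434\right) \left(C + h\right) = \left(37575 - 19434\right) \left(-3080 + 17086\right) = 18141 \cdot 14006 = 254082846$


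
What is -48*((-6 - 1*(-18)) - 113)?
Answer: 4848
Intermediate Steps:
-48*((-6 - 1*(-18)) - 113) = -48*((-6 + 18) - 113) = -48*(12 - 113) = -48*(-101) = 4848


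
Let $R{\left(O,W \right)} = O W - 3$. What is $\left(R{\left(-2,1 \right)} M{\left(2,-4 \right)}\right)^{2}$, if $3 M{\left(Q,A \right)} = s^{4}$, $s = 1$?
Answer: $\frac{25}{9} \approx 2.7778$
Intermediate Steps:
$R{\left(O,W \right)} = -3 + O W$
$M{\left(Q,A \right)} = \frac{1}{3}$ ($M{\left(Q,A \right)} = \frac{1^{4}}{3} = \frac{1}{3} \cdot 1 = \frac{1}{3}$)
$\left(R{\left(-2,1 \right)} M{\left(2,-4 \right)}\right)^{2} = \left(\left(-3 - 2\right) \frac{1}{3}\right)^{2} = \left(\left(-5\right) \frac{1}{3}\right)^{2} = \left(- \frac{5}{3}\right)^{2} = \frac{25}{9}$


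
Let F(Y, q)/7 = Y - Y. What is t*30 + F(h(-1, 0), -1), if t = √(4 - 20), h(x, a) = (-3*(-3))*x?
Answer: 120*I ≈ 120.0*I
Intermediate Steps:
h(x, a) = 9*x
F(Y, q) = 0 (F(Y, q) = 7*(Y - Y) = 7*0 = 0)
t = 4*I (t = √(-16) = 4*I ≈ 4.0*I)
t*30 + F(h(-1, 0), -1) = (4*I)*30 + 0 = 120*I + 0 = 120*I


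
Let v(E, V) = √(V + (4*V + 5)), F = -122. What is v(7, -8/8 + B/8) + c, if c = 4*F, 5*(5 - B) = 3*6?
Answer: -488 + √14/4 ≈ -487.06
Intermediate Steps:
B = 7/5 (B = 5 - 3*6/5 = 5 - ⅕*18 = 5 - 18/5 = 7/5 ≈ 1.4000)
c = -488 (c = 4*(-122) = -488)
v(E, V) = √(5 + 5*V) (v(E, V) = √(V + (5 + 4*V)) = √(5 + 5*V))
v(7, -8/8 + B/8) + c = √(5 + 5*(-8/8 + (7/5)/8)) - 488 = √(5 + 5*(-8*⅛ + (7/5)*(⅛))) - 488 = √(5 + 5*(-1 + 7/40)) - 488 = √(5 + 5*(-33/40)) - 488 = √(5 - 33/8) - 488 = √(7/8) - 488 = √14/4 - 488 = -488 + √14/4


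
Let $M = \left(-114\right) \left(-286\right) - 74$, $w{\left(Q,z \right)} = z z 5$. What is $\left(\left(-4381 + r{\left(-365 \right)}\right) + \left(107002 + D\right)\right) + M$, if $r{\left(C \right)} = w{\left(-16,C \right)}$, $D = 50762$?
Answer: $852038$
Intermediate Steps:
$w{\left(Q,z \right)} = 5 z^{2}$ ($w{\left(Q,z \right)} = z^{2} \cdot 5 = 5 z^{2}$)
$r{\left(C \right)} = 5 C^{2}$
$M = 32530$ ($M = 32604 - 74 = 32530$)
$\left(\left(-4381 + r{\left(-365 \right)}\right) + \left(107002 + D\right)\right) + M = \left(\left(-4381 + 5 \left(-365\right)^{2}\right) + \left(107002 + 50762\right)\right) + 32530 = \left(\left(-4381 + 5 \cdot 133225\right) + 157764\right) + 32530 = \left(\left(-4381 + 666125\right) + 157764\right) + 32530 = \left(661744 + 157764\right) + 32530 = 819508 + 32530 = 852038$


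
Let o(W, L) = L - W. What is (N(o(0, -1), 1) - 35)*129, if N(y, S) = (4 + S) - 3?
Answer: -4257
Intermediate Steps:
N(y, S) = 1 + S
(N(o(0, -1), 1) - 35)*129 = ((1 + 1) - 35)*129 = (2 - 35)*129 = -33*129 = -4257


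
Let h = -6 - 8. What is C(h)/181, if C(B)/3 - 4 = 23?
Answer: 81/181 ≈ 0.44751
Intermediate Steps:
h = -14
C(B) = 81 (C(B) = 12 + 3*23 = 12 + 69 = 81)
C(h)/181 = 81/181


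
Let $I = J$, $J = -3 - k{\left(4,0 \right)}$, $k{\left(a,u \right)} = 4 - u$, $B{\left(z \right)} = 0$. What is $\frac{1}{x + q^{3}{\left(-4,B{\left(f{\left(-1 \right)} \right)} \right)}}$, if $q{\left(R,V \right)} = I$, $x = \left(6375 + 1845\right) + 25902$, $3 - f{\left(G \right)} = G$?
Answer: $\frac{1}{33779} \approx 2.9604 \cdot 10^{-5}$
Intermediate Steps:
$f{\left(G \right)} = 3 - G$
$x = 34122$ ($x = 8220 + 25902 = 34122$)
$J = -7$ ($J = -3 - \left(4 - 0\right) = -3 - \left(4 + 0\right) = -3 - 4 = -7$)
$I = -7$
$q{\left(R,V \right)} = -7$
$\frac{1}{x + q^{3}{\left(-4,B{\left(f{\left(-1 \right)} \right)} \right)}} = \frac{1}{34122 + \left(-7\right)^{3}} = \frac{1}{34122 - 343} = \frac{1}{33779}$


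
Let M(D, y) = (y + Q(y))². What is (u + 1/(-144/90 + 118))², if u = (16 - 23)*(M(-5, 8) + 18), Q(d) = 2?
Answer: 231098448529/338724 ≈ 6.8226e+5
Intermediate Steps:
M(D, y) = (2 + y)² (M(D, y) = (y + 2)² = (2 + y)²)
u = -826 (u = (16 - 23)*((2 + 8)² + 18) = -7*(10² + 18) = -7*(100 + 18) = -7*118 = -826)
(u + 1/(-144/90 + 118))² = (-826 + 1/(-144/90 + 118))² = (-826 + 1/(-144*1/90 + 118))² = (-826 + 1/(-8/5 + 118))² = (-826 + 1/(582/5))² = (-826 + 5/582)² = (-480727/582)² = 231098448529/338724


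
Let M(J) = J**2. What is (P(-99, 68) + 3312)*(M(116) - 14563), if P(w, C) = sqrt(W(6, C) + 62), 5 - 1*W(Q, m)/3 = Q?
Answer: -3666384 - 1107*sqrt(59) ≈ -3.6749e+6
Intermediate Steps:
W(Q, m) = 15 - 3*Q
P(w, C) = sqrt(59) (P(w, C) = sqrt((15 - 3*6) + 62) = sqrt((15 - 18) + 62) = sqrt(-3 + 62) = sqrt(59))
(P(-99, 68) + 3312)*(M(116) - 14563) = (sqrt(59) + 3312)*(116**2 - 14563) = (3312 + sqrt(59))*(13456 - 14563) = (3312 + sqrt(59))*(-1107) = -3666384 - 1107*sqrt(59)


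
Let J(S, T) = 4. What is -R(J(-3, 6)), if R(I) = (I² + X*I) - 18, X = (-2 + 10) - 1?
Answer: -26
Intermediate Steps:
X = 7 (X = 8 - 1 = 7)
R(I) = -18 + I² + 7*I (R(I) = (I² + 7*I) - 18 = -18 + I² + 7*I)
-R(J(-3, 6)) = -(-18 + 4² + 7*4) = -(-18 + 16 + 28) = -1*26 = -26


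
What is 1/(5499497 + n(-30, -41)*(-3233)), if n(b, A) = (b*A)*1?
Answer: 1/1522907 ≈ 6.5664e-7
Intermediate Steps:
n(b, A) = A*b (n(b, A) = (A*b)*1 = A*b)
1/(5499497 + n(-30, -41)*(-3233)) = 1/(5499497 - 41*(-30)*(-3233)) = 1/(5499497 + 1230*(-3233)) = 1/(5499497 - 3976590) = 1/1522907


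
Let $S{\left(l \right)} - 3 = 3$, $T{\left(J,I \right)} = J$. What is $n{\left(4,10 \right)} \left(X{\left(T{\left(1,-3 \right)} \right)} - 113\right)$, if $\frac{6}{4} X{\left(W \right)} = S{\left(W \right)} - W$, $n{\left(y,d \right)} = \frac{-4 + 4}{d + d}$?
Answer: $0$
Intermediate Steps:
$S{\left(l \right)} = 6$ ($S{\left(l \right)} = 3 + 3 = 6$)
$n{\left(y,d \right)} = 0$ ($n{\left(y,d \right)} = \frac{0}{2 d} = 0 \frac{1}{2 d} = 0$)
$X{\left(W \right)} = 4 - \frac{2 W}{3}$ ($X{\left(W \right)} = \frac{2 \left(6 - W\right)}{3} = 4 - \frac{2 W}{3}$)
$n{\left(4,10 \right)} \left(X{\left(T{\left(1,-3 \right)} \right)} - 113\right) = 0 \left(\left(4 - \frac{2}{3}\right) - 113\right) = 0 \left(\frac{10}{3} - 113\right) = 0 \left(- \frac{329}{3}\right) = 0$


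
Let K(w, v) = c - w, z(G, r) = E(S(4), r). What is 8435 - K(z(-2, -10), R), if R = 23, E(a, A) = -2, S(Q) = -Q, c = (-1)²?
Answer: 8432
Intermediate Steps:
c = 1
z(G, r) = -2
K(w, v) = 1 - w
8435 - K(z(-2, -10), R) = 8435 - (1 - 1*(-2)) = 8435 - (1 + 2) = 8435 - 1*3 = 8435 - 3 = 8432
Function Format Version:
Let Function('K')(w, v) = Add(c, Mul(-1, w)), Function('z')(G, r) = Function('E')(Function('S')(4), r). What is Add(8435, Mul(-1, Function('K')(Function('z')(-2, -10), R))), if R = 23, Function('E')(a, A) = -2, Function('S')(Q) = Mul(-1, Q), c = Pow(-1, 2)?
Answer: 8432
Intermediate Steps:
c = 1
Function('z')(G, r) = -2
Function('K')(w, v) = Add(1, Mul(-1, w))
Add(8435, Mul(-1, Function('K')(Function('z')(-2, -10), R))) = Add(8435, Mul(-1, Add(1, Mul(-1, -2)))) = Add(8435, Mul(-1, Add(1, 2))) = Add(8435, Mul(-1, 3)) = Add(8435, -3) = 8432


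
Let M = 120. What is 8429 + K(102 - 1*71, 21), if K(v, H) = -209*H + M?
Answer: 4160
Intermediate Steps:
K(v, H) = 120 - 209*H (K(v, H) = -209*H + 120 = 120 - 209*H)
8429 + K(102 - 1*71, 21) = 8429 + (120 - 209*21) = 8429 + (120 - 4389) = 8429 - 4269 = 4160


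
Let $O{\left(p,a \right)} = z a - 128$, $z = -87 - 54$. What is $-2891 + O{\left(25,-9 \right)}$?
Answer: $-1750$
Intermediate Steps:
$z = -141$ ($z = -87 - 54 = -141$)
$O{\left(p,a \right)} = -128 - 141 a$ ($O{\left(p,a \right)} = - 141 a - 128 = -128 - 141 a$)
$-2891 + O{\left(25,-9 \right)} = -2891 - -1141 = -2891 + \left(-128 + 1269\right) = -2891 + 1141 = -1750$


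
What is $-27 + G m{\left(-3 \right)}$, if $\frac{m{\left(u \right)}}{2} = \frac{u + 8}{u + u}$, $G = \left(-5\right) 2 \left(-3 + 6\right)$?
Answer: $23$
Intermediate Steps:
$G = -30$ ($G = \left(-10\right) 3 = -30$)
$m{\left(u \right)} = \frac{8 + u}{u}$ ($m{\left(u \right)} = 2 \frac{u + 8}{u + u} = 2 \frac{8 + u}{2 u} = \frac{8 + u}{u}$)
$-27 + G m{\left(-3 \right)} = -27 - 30 \frac{8 - 3}{-3} = -27 - 30 \left(\left(- \frac{1}{3}\right) 5\right) = -27 - -50 = -27 + 50 = 23$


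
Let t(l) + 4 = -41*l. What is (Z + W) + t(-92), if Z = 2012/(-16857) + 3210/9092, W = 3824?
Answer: 581807460757/76631922 ≈ 7592.2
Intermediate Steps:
t(l) = -4 - 41*l
Z = 17908933/76631922 (Z = 2012*(-1/16857) + 3210*(1/9092) = -2012/16857 + 1605/4546 = 17908933/76631922 ≈ 0.23370)
(Z + W) + t(-92) = (17908933/76631922 + 3824) + (-4 - 41*(-92)) = 293058378661/76631922 + (-4 + 3772) = 293058378661/76631922 + 3768 = 581807460757/76631922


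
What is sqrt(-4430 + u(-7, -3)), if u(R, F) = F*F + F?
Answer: 2*I*sqrt(1106) ≈ 66.513*I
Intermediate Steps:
u(R, F) = F + F**2 (u(R, F) = F**2 + F = F + F**2)
sqrt(-4430 + u(-7, -3)) = sqrt(-4430 - 3*(1 - 3)) = sqrt(-4430 - 3*(-2)) = sqrt(-4430 + 6) = sqrt(-4424) = 2*I*sqrt(1106)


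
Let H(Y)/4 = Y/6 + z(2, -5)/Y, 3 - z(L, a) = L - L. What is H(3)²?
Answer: 36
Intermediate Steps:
z(L, a) = 3 (z(L, a) = 3 - (L - L) = 3 - 1*0 = 3 + 0 = 3)
H(Y) = 12/Y + 2*Y/3 (H(Y) = 4*(Y/6 + 3/Y) = 4*(3/Y + Y/6) = 12/Y + 2*Y/3)
H(3)² = (12/3 + (⅔)*3)² = (12*(⅓) + 2)² = (4 + 2)² = 6² = 36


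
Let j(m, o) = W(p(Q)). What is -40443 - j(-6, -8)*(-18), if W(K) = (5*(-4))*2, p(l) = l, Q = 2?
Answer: -41163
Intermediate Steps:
W(K) = -40 (W(K) = -20*2 = -40)
j(m, o) = -40
-40443 - j(-6, -8)*(-18) = -40443 - (-40)*(-18) = -40443 - 1*720 = -40443 - 720 = -41163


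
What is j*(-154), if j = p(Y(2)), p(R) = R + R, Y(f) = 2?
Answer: -616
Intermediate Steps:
p(R) = 2*R
j = 4 (j = 2*2 = 4)
j*(-154) = 4*(-154) = -616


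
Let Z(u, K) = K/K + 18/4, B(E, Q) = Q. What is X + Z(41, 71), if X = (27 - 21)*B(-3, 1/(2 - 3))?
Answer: -½ ≈ -0.50000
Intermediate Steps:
Z(u, K) = 11/2 (Z(u, K) = 1 + 18*(¼) = 1 + 9/2 = 11/2)
X = -6 (X = (27 - 21)/(2 - 3) = 6/(-1) = 6*(-1) = -6)
X + Z(41, 71) = -6 + 11/2 = -½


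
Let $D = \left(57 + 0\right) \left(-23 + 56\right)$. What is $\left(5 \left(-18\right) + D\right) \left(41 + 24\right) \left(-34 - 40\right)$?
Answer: $-8614710$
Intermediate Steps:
$D = 1881$ ($D = 57 \cdot 33 = 1881$)
$\left(5 \left(-18\right) + D\right) \left(41 + 24\right) \left(-34 - 40\right) = \left(5 \left(-18\right) + 1881\right) \left(41 + 24\right) \left(-34 - 40\right) = \left(-90 + 1881\right) 65 \left(-74\right) = 1791 \left(-4810\right) = -8614710$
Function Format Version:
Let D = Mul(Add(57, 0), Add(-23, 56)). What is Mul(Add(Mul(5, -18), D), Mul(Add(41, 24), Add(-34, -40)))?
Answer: -8614710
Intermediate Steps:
D = 1881 (D = Mul(57, 33) = 1881)
Mul(Add(Mul(5, -18), D), Mul(Add(41, 24), Add(-34, -40))) = Mul(Add(Mul(5, -18), 1881), Mul(Add(41, 24), Add(-34, -40))) = Mul(Add(-90, 1881), Mul(65, -74)) = Mul(1791, -4810) = -8614710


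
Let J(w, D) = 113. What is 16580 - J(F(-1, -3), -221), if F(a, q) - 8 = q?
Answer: 16467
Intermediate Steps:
F(a, q) = 8 + q
16580 - J(F(-1, -3), -221) = 16580 - 1*113 = 16580 - 113 = 16467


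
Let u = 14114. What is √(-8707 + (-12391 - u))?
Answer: 2*I*√8803 ≈ 187.65*I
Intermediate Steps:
√(-8707 + (-12391 - u)) = √(-8707 + (-12391 - 1*14114)) = √(-8707 + (-12391 - 14114)) = √(-8707 - 26505) = √(-35212) = 2*I*√8803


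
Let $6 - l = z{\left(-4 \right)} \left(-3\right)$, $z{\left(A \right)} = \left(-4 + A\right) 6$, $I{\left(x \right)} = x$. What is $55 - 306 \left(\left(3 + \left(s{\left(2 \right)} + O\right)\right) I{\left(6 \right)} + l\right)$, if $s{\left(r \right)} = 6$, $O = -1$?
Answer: $27595$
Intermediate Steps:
$z{\left(A \right)} = -24 + 6 A$
$l = -138$ ($l = 6 - \left(-24 + 6 \left(-4\right)\right) \left(-3\right) = 6 - \left(-24 - 24\right) \left(-3\right) = 6 - \left(-48\right) \left(-3\right) = 6 - 144 = -138$)
$55 - 306 \left(\left(3 + \left(s{\left(2 \right)} + O\right)\right) I{\left(6 \right)} + l\right) = 55 - 306 \left(\left(3 + \left(6 - 1\right)\right) 6 - 138\right) = 55 - 306 \left(\left(3 + 5\right) 6 - 138\right) = 55 - 306 \left(8 \cdot 6 - 138\right) = 55 - 306 \left(48 - 138\right) = 55 - -27540 = 55 + 27540 = 27595$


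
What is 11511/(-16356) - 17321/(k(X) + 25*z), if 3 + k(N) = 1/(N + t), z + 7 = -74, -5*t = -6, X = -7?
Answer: 2512907839/320670284 ≈ 7.8364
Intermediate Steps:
t = 6/5 (t = -⅕*(-6) = 6/5 ≈ 1.2000)
z = -81 (z = -7 - 74 = -81)
k(N) = -3 + 1/(6/5 + N) (k(N) = -3 + 1/(N + 6/5) = -3 + 1/(6/5 + N))
11511/(-16356) - 17321/(k(X) + 25*z) = 11511/(-16356) - 17321/((-13 - 15*(-7))/(6 + 5*(-7)) + 25*(-81)) = 11511*(-1/16356) - 17321/((-13 + 105)/(6 - 35) - 2025) = -3837/5452 - 17321/(92/(-29) - 2025) = -3837/5452 - 17321/(-1/29*92 - 2025) = -3837/5452 - 17321/(-92/29 - 2025) = -3837/5452 - 17321/(-58817/29) = -3837/5452 - 17321*(-29/58817) = -3837/5452 + 502309/58817 = 2512907839/320670284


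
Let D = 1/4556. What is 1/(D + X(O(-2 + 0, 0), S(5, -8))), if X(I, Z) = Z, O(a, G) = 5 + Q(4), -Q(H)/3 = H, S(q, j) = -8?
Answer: -4556/36447 ≈ -0.12500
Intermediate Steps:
Q(H) = -3*H
D = 1/4556 ≈ 0.00021949
O(a, G) = -7 (O(a, G) = 5 - 3*4 = 5 - 12 = -7)
1/(D + X(O(-2 + 0, 0), S(5, -8))) = 1/(1/4556 - 8) = 1/(-36447/4556) = -4556/36447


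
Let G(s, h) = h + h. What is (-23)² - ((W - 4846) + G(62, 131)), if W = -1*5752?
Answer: 10865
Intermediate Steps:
G(s, h) = 2*h
W = -5752
(-23)² - ((W - 4846) + G(62, 131)) = (-23)² - ((-5752 - 4846) + 2*131) = 529 - (-10598 + 262) = 529 - 1*(-10336) = 529 + 10336 = 10865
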